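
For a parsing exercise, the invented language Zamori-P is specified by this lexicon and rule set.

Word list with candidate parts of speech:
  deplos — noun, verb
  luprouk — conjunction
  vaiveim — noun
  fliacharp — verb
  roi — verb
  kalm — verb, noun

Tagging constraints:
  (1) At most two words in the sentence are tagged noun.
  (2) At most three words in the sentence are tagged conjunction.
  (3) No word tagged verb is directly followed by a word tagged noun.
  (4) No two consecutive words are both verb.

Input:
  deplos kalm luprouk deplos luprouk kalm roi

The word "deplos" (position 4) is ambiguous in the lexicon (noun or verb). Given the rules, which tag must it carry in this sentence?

verb

Candidates per position — 1:deplos {noun,verb}; 2:kalm {verb,noun}; 3:luprouk {conjunction}; 4:deplos {noun,verb}; 5:luprouk {conjunction}; 6:kalm {verb,noun}; 7:roi {verb}.
If word 6 were verb, no tagging could satisfy rule 4; so word 6 is noun.
Position 4: the remaining choice is settled jointly with positions 1, 2 — only verb at position 4 is part of a tagging that satisfies every rule.
The only consistent sequence is: noun verb conjunction verb conjunction noun verb.
Checking: rule 1 ✓; rule 2 ✓; rule 3 ✓; rule 4 ✓.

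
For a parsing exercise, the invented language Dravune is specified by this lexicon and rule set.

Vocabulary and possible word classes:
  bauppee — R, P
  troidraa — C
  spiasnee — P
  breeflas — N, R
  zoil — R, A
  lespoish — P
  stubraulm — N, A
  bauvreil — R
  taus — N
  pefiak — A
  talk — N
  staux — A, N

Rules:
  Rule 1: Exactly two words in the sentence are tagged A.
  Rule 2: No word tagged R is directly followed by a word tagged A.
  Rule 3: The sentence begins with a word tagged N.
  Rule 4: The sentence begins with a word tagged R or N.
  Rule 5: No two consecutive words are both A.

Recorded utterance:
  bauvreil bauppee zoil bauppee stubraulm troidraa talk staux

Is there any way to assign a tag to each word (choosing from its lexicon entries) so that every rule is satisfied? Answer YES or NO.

Candidates per position — 1:bauvreil {R}; 2:bauppee {R,P}; 3:zoil {R,A}; 4:bauppee {R,P}; 5:stubraulm {N,A}; 6:troidraa {C}; 7:talk {N}; 8:staux {A,N}.
Rule 3 cannot be satisfied by any choice of tags from the lexicon.
So there is no consistent tagging.

NO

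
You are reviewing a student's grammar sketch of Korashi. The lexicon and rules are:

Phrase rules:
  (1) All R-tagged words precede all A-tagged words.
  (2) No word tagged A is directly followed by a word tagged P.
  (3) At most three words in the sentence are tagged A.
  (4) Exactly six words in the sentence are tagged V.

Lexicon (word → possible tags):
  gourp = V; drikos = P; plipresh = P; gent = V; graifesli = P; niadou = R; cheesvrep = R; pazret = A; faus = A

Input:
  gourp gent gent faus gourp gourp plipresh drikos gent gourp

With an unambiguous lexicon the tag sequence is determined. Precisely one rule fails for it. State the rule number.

Fixed tagging: V V V A V V P P V V.
Rule check: R1 ✓, R2 ✓, R3 ✓, R4 ✗.
Only rule 4 fails.

4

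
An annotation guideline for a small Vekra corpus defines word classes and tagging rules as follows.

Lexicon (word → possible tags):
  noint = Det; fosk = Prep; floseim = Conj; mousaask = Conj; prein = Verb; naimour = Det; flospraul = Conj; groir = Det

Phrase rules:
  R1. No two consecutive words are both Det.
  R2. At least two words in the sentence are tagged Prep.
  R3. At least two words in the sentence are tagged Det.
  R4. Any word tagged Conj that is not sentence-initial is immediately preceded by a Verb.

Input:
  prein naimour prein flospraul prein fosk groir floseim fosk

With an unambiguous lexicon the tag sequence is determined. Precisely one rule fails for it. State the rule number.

Fixed tagging: Verb Det Verb Conj Verb Prep Det Conj Prep.
Checking each rule: R1 ok, R2 ok, R3 ok, R4 fails.
Only rule 4 fails.

4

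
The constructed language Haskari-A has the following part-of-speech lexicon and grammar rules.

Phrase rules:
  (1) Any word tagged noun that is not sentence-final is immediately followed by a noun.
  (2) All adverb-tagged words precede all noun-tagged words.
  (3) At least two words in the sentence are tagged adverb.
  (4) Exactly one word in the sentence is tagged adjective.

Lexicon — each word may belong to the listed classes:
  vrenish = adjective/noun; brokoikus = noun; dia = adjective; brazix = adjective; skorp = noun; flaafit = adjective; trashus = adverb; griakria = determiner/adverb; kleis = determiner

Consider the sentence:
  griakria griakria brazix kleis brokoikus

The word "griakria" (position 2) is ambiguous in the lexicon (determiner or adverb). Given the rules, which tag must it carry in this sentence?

Candidates per position — 1:griakria {determiner,adverb}; 2:griakria {determiner,adverb}; 3:brazix {adjective}; 4:kleis {determiner}; 5:brokoikus {noun}.
If word 1 were determiner, no tagging could satisfy rule 3; so word 1 is adverb.
If word 2 were determiner, no tagging could satisfy rule 3; so word 2 is adverb.
So the tagging must be: adverb adverb adjective determiner noun.
Rule-by-rule: rule 1 ok; rule 2 ok; rule 3 ok; rule 4 ok.

adverb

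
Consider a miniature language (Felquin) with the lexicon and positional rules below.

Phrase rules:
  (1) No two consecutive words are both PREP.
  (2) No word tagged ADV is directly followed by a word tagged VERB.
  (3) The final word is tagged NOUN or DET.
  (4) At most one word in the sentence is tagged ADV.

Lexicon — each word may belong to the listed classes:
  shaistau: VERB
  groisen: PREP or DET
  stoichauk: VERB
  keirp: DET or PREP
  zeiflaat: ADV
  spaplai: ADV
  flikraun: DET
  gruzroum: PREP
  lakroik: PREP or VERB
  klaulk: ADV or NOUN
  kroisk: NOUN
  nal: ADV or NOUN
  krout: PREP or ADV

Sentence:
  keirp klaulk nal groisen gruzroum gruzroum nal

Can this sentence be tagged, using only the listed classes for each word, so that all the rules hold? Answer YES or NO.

NO

Candidates per position — 1:keirp {DET,PREP}; 2:klaulk {ADV,NOUN}; 3:nal {ADV,NOUN}; 4:groisen {PREP,DET}; 5:gruzroum {PREP}; 6:gruzroum {PREP}; 7:nal {ADV,NOUN}.
Rule 1 cannot be satisfied by any choice of tags from the lexicon.
So there is no consistent tagging.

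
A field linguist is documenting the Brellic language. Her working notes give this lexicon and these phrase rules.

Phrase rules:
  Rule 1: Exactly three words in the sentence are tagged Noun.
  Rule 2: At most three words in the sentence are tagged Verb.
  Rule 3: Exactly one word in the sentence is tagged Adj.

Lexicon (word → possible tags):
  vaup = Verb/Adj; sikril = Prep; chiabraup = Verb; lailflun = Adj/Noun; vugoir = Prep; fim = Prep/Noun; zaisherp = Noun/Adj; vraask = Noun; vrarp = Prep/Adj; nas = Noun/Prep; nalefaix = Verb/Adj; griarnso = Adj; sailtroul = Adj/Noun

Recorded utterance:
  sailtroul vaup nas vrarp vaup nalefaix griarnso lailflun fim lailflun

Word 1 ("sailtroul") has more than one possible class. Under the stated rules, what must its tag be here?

Noun

Candidates per position — 1:sailtroul {Adj,Noun}; 2:vaup {Verb,Adj}; 3:nas {Noun,Prep}; 4:vrarp {Prep,Adj}; 5:vaup {Verb,Adj}; 6:nalefaix {Verb,Adj}; 7:griarnso {Adj}; 8:lailflun {Adj,Noun}; 9:fim {Prep,Noun}; 10:lailflun {Adj,Noun}.
If word 1 were Adj, no tagging could satisfy rule 3; so word 1 is Noun.
If word 2 were Adj, no tagging could satisfy rule 3; so word 2 is Verb.
If word 4 were Adj, no tagging could satisfy rule 3; so word 4 is Prep.
If word 5 were Adj, no tagging could satisfy rule 3; so word 5 is Verb.
If word 6 were Adj, no tagging could satisfy rule 3; so word 6 is Verb.
If word 8 were Adj, no tagging could satisfy rule 3; so word 8 is Noun.
If word 10 were Adj, no tagging could satisfy rule 3; so word 10 is Noun.
If word 3 were Noun, no tagging could satisfy rule 1; so word 3 is Prep.
If word 9 were Noun, no tagging could satisfy rule 1; so word 9 is Prep.
So the tagging must be: Noun Verb Prep Prep Verb Verb Adj Noun Prep Noun.
Checking: rule 1 ✓; rule 2 ✓; rule 3 ✓.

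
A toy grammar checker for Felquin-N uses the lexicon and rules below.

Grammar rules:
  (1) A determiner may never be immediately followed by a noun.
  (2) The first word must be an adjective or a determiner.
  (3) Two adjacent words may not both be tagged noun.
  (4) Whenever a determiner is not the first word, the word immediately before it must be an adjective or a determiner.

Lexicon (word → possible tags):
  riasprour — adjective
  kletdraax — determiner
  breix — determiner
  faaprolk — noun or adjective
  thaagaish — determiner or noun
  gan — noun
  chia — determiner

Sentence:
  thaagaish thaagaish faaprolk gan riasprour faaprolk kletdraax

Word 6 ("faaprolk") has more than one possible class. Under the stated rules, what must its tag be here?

Candidates per position — 1:thaagaish {determiner,noun}; 2:thaagaish {determiner,noun}; 3:faaprolk {noun,adjective}; 4:gan {noun}; 5:riasprour {adjective}; 6:faaprolk {noun,adjective}; 7:kletdraax {determiner}.
Position 1: noun is ruled out by rule 2; that leaves determiner.
Position 2: noun is ruled out by rule 1; that leaves determiner.
Position 3: noun is ruled out by rule 1; that leaves adjective.
Position 6: noun is ruled out by rule 4; that leaves adjective.
That leaves exactly one tagging: determiner determiner adjective noun adjective adjective determiner.
Checking: rule 1 holds; rule 2 holds; rule 3 holds; rule 4 holds.

adjective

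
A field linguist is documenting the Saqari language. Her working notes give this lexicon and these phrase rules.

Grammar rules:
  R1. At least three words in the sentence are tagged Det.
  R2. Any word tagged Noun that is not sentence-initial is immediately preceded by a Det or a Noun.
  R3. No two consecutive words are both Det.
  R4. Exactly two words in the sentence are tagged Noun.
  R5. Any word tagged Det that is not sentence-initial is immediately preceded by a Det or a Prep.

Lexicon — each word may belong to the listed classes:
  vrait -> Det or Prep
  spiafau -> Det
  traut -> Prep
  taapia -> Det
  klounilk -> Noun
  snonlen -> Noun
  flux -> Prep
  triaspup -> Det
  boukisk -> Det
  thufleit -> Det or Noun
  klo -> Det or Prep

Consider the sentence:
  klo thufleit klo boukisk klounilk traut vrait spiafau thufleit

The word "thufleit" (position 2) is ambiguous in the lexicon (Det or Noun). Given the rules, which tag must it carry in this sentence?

Candidates per position — 1:klo {Det,Prep}; 2:thufleit {Det,Noun}; 3:klo {Det,Prep}; 4:boukisk {Det}; 5:klounilk {Noun}; 6:traut {Prep}; 7:vrait {Det,Prep}; 8:spiafau {Det}; 9:thufleit {Det,Noun}.
If word 3 were Det, no tagging could satisfy rule 3; so word 3 is Prep.
If word 7 were Det, no tagging could satisfy rule 3; so word 7 is Prep.
If word 9 were Det, no tagging could satisfy rule 3; so word 9 is Noun.
If word 2 were Noun, no tagging could satisfy rule 4; so word 2 is Det.
If word 1 were Det, no tagging could satisfy rule 3; so word 1 is Prep.
So the tagging must be: Prep Det Prep Det Noun Prep Prep Det Noun.
Verifying each rule — rule 1 ✓; rule 2 ✓; rule 3 ✓; rule 4 ✓; rule 5 ✓.

Det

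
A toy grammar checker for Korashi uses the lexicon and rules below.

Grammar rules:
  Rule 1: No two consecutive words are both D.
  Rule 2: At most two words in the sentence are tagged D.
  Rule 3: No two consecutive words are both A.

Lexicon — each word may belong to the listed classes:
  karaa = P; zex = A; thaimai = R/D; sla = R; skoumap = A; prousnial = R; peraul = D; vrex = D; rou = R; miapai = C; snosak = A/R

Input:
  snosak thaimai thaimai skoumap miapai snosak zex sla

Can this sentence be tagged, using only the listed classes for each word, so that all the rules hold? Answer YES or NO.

Candidates per position — 1:snosak {A,R}; 2:thaimai {R,D}; 3:thaimai {R,D}; 4:skoumap {A}; 5:miapai {C}; 6:snosak {A,R}; 7:zex {A}; 8:sla {R}.
One satisfying assignment: A R R A C R A R.
Rule-by-rule: rule 1 ✓; rule 2 ✓; rule 3 ✓.

YES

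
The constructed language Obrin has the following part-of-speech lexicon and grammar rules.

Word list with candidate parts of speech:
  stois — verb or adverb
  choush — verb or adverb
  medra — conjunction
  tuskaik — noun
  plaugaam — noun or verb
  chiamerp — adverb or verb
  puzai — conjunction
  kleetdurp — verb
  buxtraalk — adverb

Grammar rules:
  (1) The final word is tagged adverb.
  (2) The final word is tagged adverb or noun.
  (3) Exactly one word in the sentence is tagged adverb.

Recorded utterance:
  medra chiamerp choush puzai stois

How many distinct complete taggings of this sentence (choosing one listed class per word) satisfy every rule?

Candidates per position — 1:medra {conjunction}; 2:chiamerp {adverb,verb}; 3:choush {verb,adverb}; 4:puzai {conjunction}; 5:stois {verb,adverb}.
There are 8 candidate sequences in total.
The sequences that satisfy every rule: conjunction verb verb conjunction adverb.
Count = 1.

1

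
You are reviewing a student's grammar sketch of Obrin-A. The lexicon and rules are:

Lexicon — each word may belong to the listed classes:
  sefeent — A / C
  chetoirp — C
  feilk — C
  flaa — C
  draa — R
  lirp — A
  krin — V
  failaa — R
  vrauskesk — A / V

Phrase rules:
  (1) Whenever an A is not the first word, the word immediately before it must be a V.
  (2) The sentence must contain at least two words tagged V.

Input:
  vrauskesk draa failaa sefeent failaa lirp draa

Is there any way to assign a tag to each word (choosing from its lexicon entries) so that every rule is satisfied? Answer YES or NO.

Candidates per position — 1:vrauskesk {A,V}; 2:draa {R}; 3:failaa {R}; 4:sefeent {A,C}; 5:failaa {R}; 6:lirp {A}; 7:draa {R}.
Rule 1 cannot be satisfied by any choice of tags from the lexicon.
So there is no consistent tagging.

NO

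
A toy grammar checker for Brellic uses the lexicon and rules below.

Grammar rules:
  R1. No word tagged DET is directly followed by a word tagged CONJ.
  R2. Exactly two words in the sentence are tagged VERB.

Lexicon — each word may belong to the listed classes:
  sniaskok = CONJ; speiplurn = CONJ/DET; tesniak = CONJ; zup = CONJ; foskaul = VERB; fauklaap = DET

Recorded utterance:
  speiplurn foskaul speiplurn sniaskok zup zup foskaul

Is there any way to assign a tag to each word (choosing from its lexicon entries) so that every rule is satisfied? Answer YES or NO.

Candidates per position — 1:speiplurn {CONJ,DET}; 2:foskaul {VERB}; 3:speiplurn {CONJ,DET}; 4:sniaskok {CONJ}; 5:zup {CONJ}; 6:zup {CONJ}; 7:foskaul {VERB}.
One satisfying assignment: CONJ VERB CONJ CONJ CONJ CONJ VERB.
Checking: rule 1 ok; rule 2 ok.

YES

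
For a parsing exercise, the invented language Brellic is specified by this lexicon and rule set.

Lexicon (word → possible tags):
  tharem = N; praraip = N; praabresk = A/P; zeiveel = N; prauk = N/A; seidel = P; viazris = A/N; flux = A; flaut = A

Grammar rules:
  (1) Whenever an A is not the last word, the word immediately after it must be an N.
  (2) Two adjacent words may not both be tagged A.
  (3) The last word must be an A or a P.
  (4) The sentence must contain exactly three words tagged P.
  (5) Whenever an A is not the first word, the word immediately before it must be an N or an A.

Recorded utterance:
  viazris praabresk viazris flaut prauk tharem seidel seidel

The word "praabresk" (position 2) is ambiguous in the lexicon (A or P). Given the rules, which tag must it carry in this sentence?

Candidates per position — 1:viazris {A,N}; 2:praabresk {A,P}; 3:viazris {A,N}; 4:flaut {A}; 5:prauk {N,A}; 6:tharem {N}; 7:seidel {P}; 8:seidel {P}.
Position 1: tagging it A would leave rule 1 unsatisfiable, so it must be N.
Position 2: tagging it A would leave rule 4 unsatisfiable, so it must be P.
Position 3: tagging it A would leave rule 1 unsatisfiable, so it must be N.
Position 5: tagging it A would leave rule 1 unsatisfiable, so it must be N.
That leaves exactly one tagging: N P N A N N P P.
Check: rule 1 ✓; rule 2 ✓; rule 3 ✓; rule 4 ✓; rule 5 ✓.

P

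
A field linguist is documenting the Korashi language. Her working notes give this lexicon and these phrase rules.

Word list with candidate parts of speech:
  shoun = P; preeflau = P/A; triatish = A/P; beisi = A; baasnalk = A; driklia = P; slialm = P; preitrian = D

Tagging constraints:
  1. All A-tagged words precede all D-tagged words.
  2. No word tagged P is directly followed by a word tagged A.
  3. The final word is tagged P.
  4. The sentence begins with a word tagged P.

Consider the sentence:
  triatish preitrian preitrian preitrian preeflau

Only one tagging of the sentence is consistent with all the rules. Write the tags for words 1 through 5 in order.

Candidates per position — 1:triatish {A,P}; 2:preitrian {D}; 3:preitrian {D}; 4:preitrian {D}; 5:preeflau {P,A}.
Position 1: tagging it A would leave rule 4 unsatisfiable, so it must be P.
Position 5: tagging it A would leave rule 1 unsatisfiable, so it must be P.
So the tagging must be: P D D D P.
Checking: rule 1 ✓; rule 2 ✓; rule 3 ✓; rule 4 ✓.

P D D D P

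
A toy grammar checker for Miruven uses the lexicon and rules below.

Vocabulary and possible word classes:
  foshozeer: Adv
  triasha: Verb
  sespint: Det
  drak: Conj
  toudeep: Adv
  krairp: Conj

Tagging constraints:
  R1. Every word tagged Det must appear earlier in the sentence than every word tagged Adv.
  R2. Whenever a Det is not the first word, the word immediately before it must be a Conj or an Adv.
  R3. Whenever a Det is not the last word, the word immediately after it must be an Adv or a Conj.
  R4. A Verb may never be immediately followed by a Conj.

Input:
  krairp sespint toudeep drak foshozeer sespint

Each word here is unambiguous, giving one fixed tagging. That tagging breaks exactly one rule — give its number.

Fixed tagging: Conj Det Adv Conj Adv Det.
Applying the rules: R1 fails, R2 ok, R3 ok, R4 ok.
Only rule 1 fails.

1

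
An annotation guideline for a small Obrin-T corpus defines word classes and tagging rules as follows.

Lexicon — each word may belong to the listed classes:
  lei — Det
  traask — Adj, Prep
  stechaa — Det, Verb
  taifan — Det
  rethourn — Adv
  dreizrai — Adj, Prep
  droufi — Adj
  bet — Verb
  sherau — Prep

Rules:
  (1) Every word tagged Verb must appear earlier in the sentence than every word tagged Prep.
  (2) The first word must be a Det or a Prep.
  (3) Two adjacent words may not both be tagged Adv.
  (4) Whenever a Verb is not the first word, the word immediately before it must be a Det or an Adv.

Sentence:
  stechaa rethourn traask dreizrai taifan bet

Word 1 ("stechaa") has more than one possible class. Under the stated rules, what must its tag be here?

Det

Candidates per position — 1:stechaa {Det,Verb}; 2:rethourn {Adv}; 3:traask {Adj,Prep}; 4:dreizrai {Adj,Prep}; 5:taifan {Det}; 6:bet {Verb}.
Position 1: Verb is ruled out by rule 2; that leaves Det.
Position 3: Prep is ruled out by rule 1; that leaves Adj.
Position 4: Prep is ruled out by rule 1; that leaves Adj.
The unique satisfying tagging is: Det Adv Adj Adj Det Verb.
Checking: rule 1 holds; rule 2 holds; rule 3 holds; rule 4 holds.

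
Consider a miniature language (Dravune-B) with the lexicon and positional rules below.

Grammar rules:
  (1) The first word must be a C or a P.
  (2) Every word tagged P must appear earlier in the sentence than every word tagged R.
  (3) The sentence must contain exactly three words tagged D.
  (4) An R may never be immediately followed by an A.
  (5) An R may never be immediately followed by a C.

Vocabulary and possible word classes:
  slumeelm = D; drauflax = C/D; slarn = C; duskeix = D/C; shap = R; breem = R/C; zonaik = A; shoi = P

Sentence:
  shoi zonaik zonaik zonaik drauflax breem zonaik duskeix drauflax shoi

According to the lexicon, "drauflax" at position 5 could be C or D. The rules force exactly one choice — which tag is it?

D

Candidates per position — 1:shoi {P}; 2:zonaik {A}; 3:zonaik {A}; 4:zonaik {A}; 5:drauflax {C,D}; 6:breem {R,C}; 7:zonaik {A}; 8:duskeix {D,C}; 9:drauflax {C,D}; 10:shoi {P}.
Position 5: C is ruled out by rule 3; that leaves D.
Position 6: R is ruled out by rule 2; that leaves C.
Position 8: C is ruled out by rule 3; that leaves D.
Position 9: C is ruled out by rule 3; that leaves D.
The only consistent sequence is: P A A A D C A D D P.
Rule-by-rule: rule 1 holds; rule 2 holds; rule 3 holds; rule 4 holds; rule 5 holds.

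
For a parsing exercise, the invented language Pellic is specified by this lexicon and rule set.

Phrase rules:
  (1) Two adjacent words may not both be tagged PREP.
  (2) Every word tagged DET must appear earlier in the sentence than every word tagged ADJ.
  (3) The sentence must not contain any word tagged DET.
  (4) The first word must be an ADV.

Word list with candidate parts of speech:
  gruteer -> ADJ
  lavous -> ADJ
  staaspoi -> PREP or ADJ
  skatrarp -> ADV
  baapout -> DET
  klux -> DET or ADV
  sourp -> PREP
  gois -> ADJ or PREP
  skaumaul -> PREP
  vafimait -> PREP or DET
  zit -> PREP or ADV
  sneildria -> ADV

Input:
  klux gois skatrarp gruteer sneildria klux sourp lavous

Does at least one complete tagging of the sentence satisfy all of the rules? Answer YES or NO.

Candidates per position — 1:klux {DET,ADV}; 2:gois {ADJ,PREP}; 3:skatrarp {ADV}; 4:gruteer {ADJ}; 5:sneildria {ADV}; 6:klux {DET,ADV}; 7:sourp {PREP}; 8:lavous {ADJ}.
One satisfying assignment: ADV ADJ ADV ADJ ADV ADV PREP ADJ.
Check: rule 1 holds; rule 2 holds; rule 3 holds; rule 4 holds.

YES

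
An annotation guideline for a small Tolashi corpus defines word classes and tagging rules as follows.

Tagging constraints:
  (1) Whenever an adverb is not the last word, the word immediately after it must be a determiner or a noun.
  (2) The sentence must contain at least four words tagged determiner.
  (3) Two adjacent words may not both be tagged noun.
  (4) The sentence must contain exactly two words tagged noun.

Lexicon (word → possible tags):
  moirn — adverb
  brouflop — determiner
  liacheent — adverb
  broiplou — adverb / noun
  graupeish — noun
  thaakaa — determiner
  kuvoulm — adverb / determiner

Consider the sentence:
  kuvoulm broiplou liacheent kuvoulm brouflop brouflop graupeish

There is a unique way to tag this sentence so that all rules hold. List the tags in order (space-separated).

determiner noun adverb determiner determiner determiner noun

Candidates per position — 1:kuvoulm {adverb,determiner}; 2:broiplou {adverb,noun}; 3:liacheent {adverb}; 4:kuvoulm {adverb,determiner}; 5:brouflop {determiner}; 6:brouflop {determiner}; 7:graupeish {noun}.
Position 1: tagging it adverb would leave rule 2 unsatisfiable, so it must be determiner.
Position 2: tagging it adverb would leave rule 1 unsatisfiable, so it must be noun.
Position 4: tagging it adverb would leave rule 1 unsatisfiable, so it must be determiner.
The unique satisfying tagging is: determiner noun adverb determiner determiner determiner noun.
Rule-by-rule: rule 1 holds; rule 2 holds; rule 3 holds; rule 4 holds.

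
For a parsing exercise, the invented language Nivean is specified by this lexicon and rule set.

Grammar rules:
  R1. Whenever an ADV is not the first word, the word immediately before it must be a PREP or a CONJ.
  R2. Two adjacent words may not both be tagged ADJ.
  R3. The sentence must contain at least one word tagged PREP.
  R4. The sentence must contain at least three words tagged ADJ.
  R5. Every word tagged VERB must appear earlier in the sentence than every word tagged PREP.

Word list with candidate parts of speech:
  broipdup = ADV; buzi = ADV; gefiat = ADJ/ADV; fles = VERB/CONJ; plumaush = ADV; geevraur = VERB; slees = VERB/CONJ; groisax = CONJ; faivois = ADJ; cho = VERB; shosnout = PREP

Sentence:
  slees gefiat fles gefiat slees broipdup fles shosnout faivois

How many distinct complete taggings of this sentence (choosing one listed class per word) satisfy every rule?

Candidates per position — 1:slees {VERB,CONJ}; 2:gefiat {ADJ,ADV}; 3:fles {VERB,CONJ}; 4:gefiat {ADJ,ADV}; 5:slees {VERB,CONJ}; 6:broipdup {ADV}; 7:fles {VERB,CONJ}; 8:shosnout {PREP}; 9:faivois {ADJ}.
There are 64 candidate sequences in total.
Checking each against the rules leaves 8 sequences.
Count = 8.

8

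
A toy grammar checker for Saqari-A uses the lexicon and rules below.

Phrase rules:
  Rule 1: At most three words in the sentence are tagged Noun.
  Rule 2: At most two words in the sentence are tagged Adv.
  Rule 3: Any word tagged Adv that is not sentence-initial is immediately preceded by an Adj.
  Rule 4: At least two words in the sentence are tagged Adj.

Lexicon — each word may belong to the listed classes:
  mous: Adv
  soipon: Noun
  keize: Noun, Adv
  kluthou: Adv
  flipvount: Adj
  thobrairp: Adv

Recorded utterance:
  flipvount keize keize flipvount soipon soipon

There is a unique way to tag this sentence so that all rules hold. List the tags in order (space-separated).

Candidates per position — 1:flipvount {Adj}; 2:keize {Noun,Adv}; 3:keize {Noun,Adv}; 4:flipvount {Adj}; 5:soipon {Noun}; 6:soipon {Noun}.
Position 3: Adv is ruled out by rule 3; that leaves Noun.
Position 2: Noun is ruled out by rule 1; that leaves Adv.
That leaves exactly one tagging: Adj Adv Noun Adj Noun Noun.
Rule-by-rule: rule 1 ✓; rule 2 ✓; rule 3 ✓; rule 4 ✓.

Adj Adv Noun Adj Noun Noun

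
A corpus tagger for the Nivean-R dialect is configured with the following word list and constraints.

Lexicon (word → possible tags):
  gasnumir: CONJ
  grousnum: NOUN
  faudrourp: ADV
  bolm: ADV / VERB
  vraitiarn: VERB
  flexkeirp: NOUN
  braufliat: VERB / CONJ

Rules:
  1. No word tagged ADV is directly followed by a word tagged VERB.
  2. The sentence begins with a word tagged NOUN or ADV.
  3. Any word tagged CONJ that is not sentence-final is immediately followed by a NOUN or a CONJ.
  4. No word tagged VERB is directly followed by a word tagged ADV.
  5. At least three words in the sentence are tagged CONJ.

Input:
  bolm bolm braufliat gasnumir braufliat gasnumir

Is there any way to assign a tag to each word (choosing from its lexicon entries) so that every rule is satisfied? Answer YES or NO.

YES

Candidates per position — 1:bolm {ADV,VERB}; 2:bolm {ADV,VERB}; 3:braufliat {VERB,CONJ}; 4:gasnumir {CONJ}; 5:braufliat {VERB,CONJ}; 6:gasnumir {CONJ}.
One satisfying assignment: ADV ADV CONJ CONJ CONJ CONJ.
Rule-by-rule: rule 1 satisfied; rule 2 satisfied; rule 3 satisfied; rule 4 satisfied; rule 5 satisfied.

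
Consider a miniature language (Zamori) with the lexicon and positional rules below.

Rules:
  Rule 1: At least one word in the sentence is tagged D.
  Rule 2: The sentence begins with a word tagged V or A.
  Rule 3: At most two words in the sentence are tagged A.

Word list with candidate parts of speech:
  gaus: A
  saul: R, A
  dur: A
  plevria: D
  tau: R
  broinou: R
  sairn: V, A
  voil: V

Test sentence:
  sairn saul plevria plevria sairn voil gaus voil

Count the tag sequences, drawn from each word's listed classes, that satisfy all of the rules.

Candidates per position — 1:sairn {V,A}; 2:saul {R,A}; 3:plevria {D}; 4:plevria {D}; 5:sairn {V,A}; 6:voil {V}; 7:gaus {A}; 8:voil {V}.
There are 8 candidate sequences in total.
The sequences that satisfy every rule: V R D D V V A V; V R D D A V A V; V A D D V V A V; A R D D V V A V.
Count = 4.

4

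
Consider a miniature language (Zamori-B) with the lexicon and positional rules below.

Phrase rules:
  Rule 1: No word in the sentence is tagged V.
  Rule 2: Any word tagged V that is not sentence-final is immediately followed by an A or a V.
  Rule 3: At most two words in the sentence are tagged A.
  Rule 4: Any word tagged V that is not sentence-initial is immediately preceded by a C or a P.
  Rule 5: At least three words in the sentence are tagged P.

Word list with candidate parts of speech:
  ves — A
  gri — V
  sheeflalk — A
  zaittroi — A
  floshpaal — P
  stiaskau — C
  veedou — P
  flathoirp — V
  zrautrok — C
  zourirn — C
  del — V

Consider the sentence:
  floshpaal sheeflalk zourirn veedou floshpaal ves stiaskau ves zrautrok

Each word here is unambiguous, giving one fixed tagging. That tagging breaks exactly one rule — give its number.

Fixed tagging: P A C P P A C A C.
Applying the rules: R1 ✓, R2 ✓, R3 ✗, R4 ✓, R5 ✓.
Only rule 3 fails.

3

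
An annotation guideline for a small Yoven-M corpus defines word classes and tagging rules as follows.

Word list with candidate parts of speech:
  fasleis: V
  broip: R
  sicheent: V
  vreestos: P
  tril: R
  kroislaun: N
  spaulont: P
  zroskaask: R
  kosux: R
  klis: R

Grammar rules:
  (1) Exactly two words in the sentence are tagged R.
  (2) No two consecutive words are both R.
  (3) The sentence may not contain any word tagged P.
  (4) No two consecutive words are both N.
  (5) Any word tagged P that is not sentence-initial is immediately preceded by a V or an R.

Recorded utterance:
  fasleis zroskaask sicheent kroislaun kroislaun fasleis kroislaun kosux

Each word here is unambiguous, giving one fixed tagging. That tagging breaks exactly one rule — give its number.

Fixed tagging: V R V N N V N R.
Checking each rule: R1 ✓, R2 ✓, R3 ✓, R4 ✗, R5 ✓.
Only rule 4 fails.

4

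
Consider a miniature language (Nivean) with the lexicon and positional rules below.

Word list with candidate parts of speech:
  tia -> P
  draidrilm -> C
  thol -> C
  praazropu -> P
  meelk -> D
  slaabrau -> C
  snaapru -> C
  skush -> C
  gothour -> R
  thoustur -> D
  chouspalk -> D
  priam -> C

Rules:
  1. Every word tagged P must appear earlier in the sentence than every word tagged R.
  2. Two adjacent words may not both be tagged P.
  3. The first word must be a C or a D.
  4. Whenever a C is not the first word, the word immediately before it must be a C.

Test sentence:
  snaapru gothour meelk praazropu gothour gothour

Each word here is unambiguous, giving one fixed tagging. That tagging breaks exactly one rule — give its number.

1

Fixed tagging: C R D P R R.
Checking each rule: R1 violated, R2 holds, R3 holds, R4 holds.
Only rule 1 fails.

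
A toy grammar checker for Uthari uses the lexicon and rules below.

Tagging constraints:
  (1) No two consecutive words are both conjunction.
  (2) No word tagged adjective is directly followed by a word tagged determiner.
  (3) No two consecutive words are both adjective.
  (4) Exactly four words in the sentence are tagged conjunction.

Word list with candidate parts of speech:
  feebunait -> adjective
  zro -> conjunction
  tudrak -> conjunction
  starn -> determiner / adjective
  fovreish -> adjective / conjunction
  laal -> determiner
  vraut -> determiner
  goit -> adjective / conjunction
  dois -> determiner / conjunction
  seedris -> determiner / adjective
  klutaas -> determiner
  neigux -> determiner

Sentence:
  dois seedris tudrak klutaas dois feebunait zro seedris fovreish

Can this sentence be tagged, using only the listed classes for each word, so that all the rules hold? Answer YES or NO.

Candidates per position — 1:dois {determiner,conjunction}; 2:seedris {determiner,adjective}; 3:tudrak {conjunction}; 4:klutaas {determiner}; 5:dois {determiner,conjunction}; 6:feebunait {adjective}; 7:zro {conjunction}; 8:seedris {determiner,adjective}; 9:fovreish {adjective,conjunction}.
One satisfying assignment: conjunction determiner conjunction determiner determiner adjective conjunction adjective conjunction.
Rule-by-rule: rule 1 ok; rule 2 ok; rule 3 ok; rule 4 ok.

YES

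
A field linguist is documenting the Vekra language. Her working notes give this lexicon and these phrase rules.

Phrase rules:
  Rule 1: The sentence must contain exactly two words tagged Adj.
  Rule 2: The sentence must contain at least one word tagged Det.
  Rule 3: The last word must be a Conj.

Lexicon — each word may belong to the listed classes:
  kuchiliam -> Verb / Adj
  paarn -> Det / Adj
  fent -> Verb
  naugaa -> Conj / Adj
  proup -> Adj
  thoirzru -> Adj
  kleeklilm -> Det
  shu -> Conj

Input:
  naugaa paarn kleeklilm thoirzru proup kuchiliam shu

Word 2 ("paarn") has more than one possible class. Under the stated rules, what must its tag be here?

Candidates per position — 1:naugaa {Conj,Adj}; 2:paarn {Det,Adj}; 3:kleeklilm {Det}; 4:thoirzru {Adj}; 5:proup {Adj}; 6:kuchiliam {Verb,Adj}; 7:shu {Conj}.
Position 1: Adj is ruled out by rule 1; that leaves Conj.
Position 2: Adj is ruled out by rule 1; that leaves Det.
Position 6: Adj is ruled out by rule 1; that leaves Verb.
The unique satisfying tagging is: Conj Det Det Adj Adj Verb Conj.
Verifying each rule — rule 1 ok; rule 2 ok; rule 3 ok.

Det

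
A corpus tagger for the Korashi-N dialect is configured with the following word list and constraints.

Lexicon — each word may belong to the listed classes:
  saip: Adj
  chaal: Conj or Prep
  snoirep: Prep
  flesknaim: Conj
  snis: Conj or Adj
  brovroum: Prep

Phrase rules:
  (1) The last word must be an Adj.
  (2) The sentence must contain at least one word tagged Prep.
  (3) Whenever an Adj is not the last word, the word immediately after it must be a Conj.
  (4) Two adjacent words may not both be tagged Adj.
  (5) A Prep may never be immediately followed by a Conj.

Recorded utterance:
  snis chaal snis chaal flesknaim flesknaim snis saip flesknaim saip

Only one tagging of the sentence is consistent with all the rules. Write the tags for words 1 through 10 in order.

Conj Prep Adj Conj Conj Conj Conj Adj Conj Adj

Candidates per position — 1:snis {Conj,Adj}; 2:chaal {Conj,Prep}; 3:snis {Conj,Adj}; 4:chaal {Conj,Prep}; 5:flesknaim {Conj}; 6:flesknaim {Conj}; 7:snis {Conj,Adj}; 8:saip {Adj}; 9:flesknaim {Conj}; 10:saip {Adj}.
Position 4: Prep is ruled out by rule 5; that leaves Conj.
Position 7: Adj is ruled out by rule 3; that leaves Conj.
Position 2: Conj is ruled out by rule 2; that leaves Prep.
Position 3: Conj is ruled out by rule 5; that leaves Adj.
Position 1: Adj is ruled out by rule 3; that leaves Conj.
So the tagging must be: Conj Prep Adj Conj Conj Conj Conj Adj Conj Adj.
Check: rule 1 ok; rule 2 ok; rule 3 ok; rule 4 ok; rule 5 ok.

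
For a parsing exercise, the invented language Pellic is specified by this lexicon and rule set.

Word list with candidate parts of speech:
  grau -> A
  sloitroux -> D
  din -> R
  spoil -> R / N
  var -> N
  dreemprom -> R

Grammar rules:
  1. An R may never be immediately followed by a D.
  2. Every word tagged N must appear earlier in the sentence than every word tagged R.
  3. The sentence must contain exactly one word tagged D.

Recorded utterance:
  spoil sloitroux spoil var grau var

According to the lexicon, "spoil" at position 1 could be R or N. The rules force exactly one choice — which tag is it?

Candidates per position — 1:spoil {R,N}; 2:sloitroux {D}; 3:spoil {R,N}; 4:var {N}; 5:grau {A}; 6:var {N}.
Position 1: R is ruled out by rule 1; that leaves N.
Position 3: R is ruled out by rule 2; that leaves N.
The unique satisfying tagging is: N D N N A N.
Checking: rule 1 satisfied; rule 2 satisfied; rule 3 satisfied.

N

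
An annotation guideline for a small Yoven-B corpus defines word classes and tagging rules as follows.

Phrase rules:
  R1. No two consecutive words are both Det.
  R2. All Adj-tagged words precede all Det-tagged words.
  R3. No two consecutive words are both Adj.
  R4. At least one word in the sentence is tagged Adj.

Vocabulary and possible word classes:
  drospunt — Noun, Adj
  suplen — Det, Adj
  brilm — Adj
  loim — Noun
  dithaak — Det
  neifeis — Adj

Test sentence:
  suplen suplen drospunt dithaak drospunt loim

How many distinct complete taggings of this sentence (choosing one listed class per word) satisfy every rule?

1

Candidates per position — 1:suplen {Det,Adj}; 2:suplen {Det,Adj}; 3:drospunt {Noun,Adj}; 4:dithaak {Det}; 5:drospunt {Noun,Adj}; 6:loim {Noun}.
There are 16 candidate sequences in total.
The sequences that satisfy every rule: Adj Det Noun Det Noun Noun.
Count = 1.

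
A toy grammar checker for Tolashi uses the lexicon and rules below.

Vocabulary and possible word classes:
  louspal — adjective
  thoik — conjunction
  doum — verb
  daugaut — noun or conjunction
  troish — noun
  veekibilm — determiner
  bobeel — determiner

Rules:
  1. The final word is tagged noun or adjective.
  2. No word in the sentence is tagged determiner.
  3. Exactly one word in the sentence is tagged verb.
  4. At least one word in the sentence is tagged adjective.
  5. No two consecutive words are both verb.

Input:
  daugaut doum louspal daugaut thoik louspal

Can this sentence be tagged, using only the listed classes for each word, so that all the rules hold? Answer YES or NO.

YES

Candidates per position — 1:daugaut {noun,conjunction}; 2:doum {verb}; 3:louspal {adjective}; 4:daugaut {noun,conjunction}; 5:thoik {conjunction}; 6:louspal {adjective}.
One satisfying assignment: conjunction verb adjective noun conjunction adjective.
Rule-by-rule: rule 1 holds; rule 2 holds; rule 3 holds; rule 4 holds; rule 5 holds.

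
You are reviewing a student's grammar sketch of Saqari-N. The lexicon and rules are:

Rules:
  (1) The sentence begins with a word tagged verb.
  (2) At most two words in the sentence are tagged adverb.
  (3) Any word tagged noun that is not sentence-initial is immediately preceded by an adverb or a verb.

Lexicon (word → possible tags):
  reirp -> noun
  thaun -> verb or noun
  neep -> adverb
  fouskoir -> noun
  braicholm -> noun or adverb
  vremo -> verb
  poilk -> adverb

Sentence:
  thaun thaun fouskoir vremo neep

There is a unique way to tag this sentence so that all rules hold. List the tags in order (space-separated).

verb verb noun verb adverb

Candidates per position — 1:thaun {verb,noun}; 2:thaun {verb,noun}; 3:fouskoir {noun}; 4:vremo {verb}; 5:neep {adverb}.
Word 1 cannot be noun — rule 1 would then fail for every completion. It is verb.
Word 2 cannot be noun — rule 3 would then fail for every completion. It is verb.
The only consistent sequence is: verb verb noun verb adverb.
Rule-by-rule: rule 1 ok; rule 2 ok; rule 3 ok.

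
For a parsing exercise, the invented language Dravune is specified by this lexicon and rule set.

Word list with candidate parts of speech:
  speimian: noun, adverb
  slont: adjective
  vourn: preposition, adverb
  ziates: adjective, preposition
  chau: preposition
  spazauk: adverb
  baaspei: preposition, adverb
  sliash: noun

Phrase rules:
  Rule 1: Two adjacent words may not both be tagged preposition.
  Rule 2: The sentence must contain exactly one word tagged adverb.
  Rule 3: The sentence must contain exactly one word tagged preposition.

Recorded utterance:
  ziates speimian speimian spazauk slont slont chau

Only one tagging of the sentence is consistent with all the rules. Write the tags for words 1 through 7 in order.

Candidates per position — 1:ziates {adjective,preposition}; 2:speimian {noun,adverb}; 3:speimian {noun,adverb}; 4:spazauk {adverb}; 5:slont {adjective}; 6:slont {adjective}; 7:chau {preposition}.
Position 1: tagging it preposition would leave rule 3 unsatisfiable, so it must be adjective.
Position 2: tagging it adverb would leave rule 2 unsatisfiable, so it must be noun.
Position 3: tagging it adverb would leave rule 2 unsatisfiable, so it must be noun.
So the tagging must be: adjective noun noun adverb adjective adjective preposition.
Verifying each rule — rule 1 satisfied; rule 2 satisfied; rule 3 satisfied.

adjective noun noun adverb adjective adjective preposition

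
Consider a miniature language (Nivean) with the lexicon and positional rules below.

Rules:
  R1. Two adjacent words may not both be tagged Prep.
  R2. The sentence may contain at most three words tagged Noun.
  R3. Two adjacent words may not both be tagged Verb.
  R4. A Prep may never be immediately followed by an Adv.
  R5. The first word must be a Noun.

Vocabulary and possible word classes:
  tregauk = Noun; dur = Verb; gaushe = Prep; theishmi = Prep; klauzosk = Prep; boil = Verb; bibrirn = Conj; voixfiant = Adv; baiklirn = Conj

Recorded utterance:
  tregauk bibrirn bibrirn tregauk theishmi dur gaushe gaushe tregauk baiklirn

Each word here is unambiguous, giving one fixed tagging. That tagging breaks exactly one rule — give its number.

Fixed tagging: Noun Conj Conj Noun Prep Verb Prep Prep Noun Conj.
Checking each rule: R1 fails, R2 ok, R3 ok, R4 ok, R5 ok.
Only rule 1 fails.

1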